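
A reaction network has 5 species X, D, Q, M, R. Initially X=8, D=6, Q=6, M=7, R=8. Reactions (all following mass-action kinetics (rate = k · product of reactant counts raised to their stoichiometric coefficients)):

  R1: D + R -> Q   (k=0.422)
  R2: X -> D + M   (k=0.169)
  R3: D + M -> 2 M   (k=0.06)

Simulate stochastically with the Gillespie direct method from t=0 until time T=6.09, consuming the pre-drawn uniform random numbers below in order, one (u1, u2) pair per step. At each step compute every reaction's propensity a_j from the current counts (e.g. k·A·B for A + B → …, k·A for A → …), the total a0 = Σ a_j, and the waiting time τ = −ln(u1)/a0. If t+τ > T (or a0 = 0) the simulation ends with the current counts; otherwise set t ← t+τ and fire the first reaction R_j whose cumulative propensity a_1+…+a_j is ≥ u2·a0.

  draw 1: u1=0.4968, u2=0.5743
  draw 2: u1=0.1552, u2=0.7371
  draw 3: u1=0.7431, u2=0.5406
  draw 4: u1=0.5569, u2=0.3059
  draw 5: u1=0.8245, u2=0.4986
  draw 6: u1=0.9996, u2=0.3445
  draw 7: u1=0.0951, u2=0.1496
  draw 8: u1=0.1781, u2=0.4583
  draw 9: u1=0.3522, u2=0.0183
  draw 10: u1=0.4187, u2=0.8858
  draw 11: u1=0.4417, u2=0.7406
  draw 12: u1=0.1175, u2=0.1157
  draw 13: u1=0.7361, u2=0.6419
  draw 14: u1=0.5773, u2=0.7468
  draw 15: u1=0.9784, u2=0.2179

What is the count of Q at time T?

Q at T = 14

t=0.000: X=8 D=6 Q=6 M=7 R=8
Draw 1: a1=20.256, a2=1.352, a3=2.520, a0=24.128; τ=−ln(0.4968)/24.128=0.029 → t=0.029; u2·a0=0.5743·24.128=13.857 ≤ a1=20.256 → R1 fires; X=8 D=5 Q=7 M=7 R=7
Draw 2: a1=14.770, a2=1.352, a3=2.100, a0=18.222; τ=−ln(0.1552)/18.222=0.102 → t=0.131; u2·a0=0.7371·18.222=13.431 ≤ a1=14.770 → R1 fires; X=8 D=4 Q=8 M=7 R=6
Draw 3: a1=10.128, a2=1.352, a3=1.680, a0=13.160; τ=−ln(0.7431)/13.160=0.023 → t=0.154; u2·a0=0.5406·13.160=7.114 ≤ a1=10.128 → R1 fires; X=8 D=3 Q=9 M=7 R=5
Draw 4: a1=6.330, a2=1.352, a3=1.260, a0=8.942; τ=−ln(0.5569)/8.942=0.065 → t=0.219; u2·a0=0.3059·8.942=2.735 ≤ a1=6.330 → R1 fires; X=8 D=2 Q=10 M=7 R=4
Draw 5: a1=3.376, a2=1.352, a3=0.840, a0=5.568; τ=−ln(0.8245)/5.568=0.035 → t=0.254; u2·a0=0.4986·5.568=2.776 ≤ a1=3.376 → R1 fires; X=8 D=1 Q=11 M=7 R=3
Draw 6: a1=1.266, a2=1.352, a3=0.420, a0=3.038; τ=−ln(0.9996)/3.038=0.000 → t=0.254; u2·a0=0.3445·3.038=1.047 ≤ a1=1.266 → R1 fires; X=8 D=0 Q=12 M=7 R=2
Draw 7: a1=0.000, a2=1.352, a3=0.000, a0=1.352; τ=−ln(0.0951)/1.352=1.740 → t=1.994; u2·a0=0.1496·1.352=0.202; a1=0.000 < 0.202 ≤ a1+a2=1.352 → R2 fires; X=7 D=1 Q=12 M=8 R=2
Draw 8: a1=0.844, a2=1.183, a3=0.480, a0=2.507; τ=−ln(0.1781)/2.507=0.688 → t=2.683; u2·a0=0.4583·2.507=1.149; a1=0.844 < 1.149 ≤ a1+a2=2.027 → R2 fires; X=6 D=2 Q=12 M=9 R=2
Draw 9: a1=1.688, a2=1.014, a3=1.080, a0=3.782; τ=−ln(0.3522)/3.782=0.276 → t=2.958; u2·a0=0.0183·3.782=0.069 ≤ a1=1.688 → R1 fires; X=6 D=1 Q=13 M=9 R=1
Draw 10: a1=0.422, a2=1.014, a3=0.540, a0=1.976; τ=−ln(0.4187)/1.976=0.441 → t=3.399; u2·a0=0.8858·1.976=1.750; a1+a2=1.436 < 1.750 ≤ a1+…+a3=1.976 → R3 fires; X=6 D=0 Q=13 M=10 R=1
Draw 11: a1=0.000, a2=1.014, a3=0.000, a0=1.014; τ=−ln(0.4417)/1.014=0.806 → t=4.205; u2·a0=0.7406·1.014=0.751; a1=0.000 < 0.751 ≤ a1+a2=1.014 → R2 fires; X=5 D=1 Q=13 M=11 R=1
Draw 12: a1=0.422, a2=0.845, a3=0.660, a0=1.927; τ=−ln(0.1175)/1.927=1.111 → t=5.316; u2·a0=0.1157·1.927=0.223 ≤ a1=0.422 → R1 fires; X=5 D=0 Q=14 M=11 R=0
Draw 13: a1=0.000, a2=0.845, a3=0.000, a0=0.845; τ=−ln(0.7361)/0.845=0.363 → t=5.679; u2·a0=0.6419·0.845=0.542; a1=0.000 < 0.542 ≤ a1+a2=0.845 → R2 fires; X=4 D=1 Q=14 M=12 R=0
Draw 14: a1=0.000, a2=0.676, a3=0.720, a0=1.396; τ=−ln(0.5773)/1.396=0.394 → t=6.072; u2·a0=0.7468·1.396=1.043; a1+a2=0.676 < 1.043 ≤ a1+…+a3=1.396 → R3 fires; X=4 D=0 Q=14 M=13 R=0
Draw 15: a1=0.000, a2=0.676, a3=0.000, a0=0.676; τ=−ln(0.9784)/0.676=0.032 → t=6.105 > T=6.09: stop.
Read off Q at T=6.09: 14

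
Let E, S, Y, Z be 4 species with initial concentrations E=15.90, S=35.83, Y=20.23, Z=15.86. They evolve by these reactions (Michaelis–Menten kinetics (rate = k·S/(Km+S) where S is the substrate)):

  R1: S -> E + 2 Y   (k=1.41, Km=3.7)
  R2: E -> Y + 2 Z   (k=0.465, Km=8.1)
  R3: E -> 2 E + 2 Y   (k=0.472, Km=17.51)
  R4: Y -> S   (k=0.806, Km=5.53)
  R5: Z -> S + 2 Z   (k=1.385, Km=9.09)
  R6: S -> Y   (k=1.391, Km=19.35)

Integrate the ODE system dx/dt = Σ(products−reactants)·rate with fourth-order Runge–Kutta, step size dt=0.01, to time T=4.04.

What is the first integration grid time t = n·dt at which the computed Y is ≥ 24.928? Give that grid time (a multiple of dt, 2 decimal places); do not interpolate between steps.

RK4 with dt=0.01: 404 steps to T=4.04. Trajectory (selected grid times):
t=0.00: E=15.90 S=35.83 Y=20.23 Z=15.86
t=0.45: E=16.44 S=35.54 Y=21.84 Z=16.54
t=0.90: E=16.97 S=35.25 Y=23.45 Z=17.22
t=1.31: E=17.46 S=35.01 Y=24.92 Z=17.86
t=1.32: E=17.48 S=35.00 Y=24.95 Z=17.87
t=1.35: E=17.51 S=34.98 Y=25.06 Z=17.92
t=1.80: E=18.05 S=34.72 Y=26.67 Z=18.62
t=2.24: E=18.57 S=34.47 Y=28.24 Z=19.32
t=2.69: E=19.11 S=34.23 Y=29.85 Z=20.04
t=3.14: E=19.65 S=34.00 Y=31.46 Z=20.77
t=3.59: E=20.18 S=33.77 Y=33.07 Z=21.50
t=4.04: E=20.72 S=33.56 Y=34.67 Z=22.24
Y(1.31)=24.919 < 24.928 but Y(1.32)=24.954 ≥ 24.928, so the first grid time is t=1.32.

Threshold first reached at t = 1.32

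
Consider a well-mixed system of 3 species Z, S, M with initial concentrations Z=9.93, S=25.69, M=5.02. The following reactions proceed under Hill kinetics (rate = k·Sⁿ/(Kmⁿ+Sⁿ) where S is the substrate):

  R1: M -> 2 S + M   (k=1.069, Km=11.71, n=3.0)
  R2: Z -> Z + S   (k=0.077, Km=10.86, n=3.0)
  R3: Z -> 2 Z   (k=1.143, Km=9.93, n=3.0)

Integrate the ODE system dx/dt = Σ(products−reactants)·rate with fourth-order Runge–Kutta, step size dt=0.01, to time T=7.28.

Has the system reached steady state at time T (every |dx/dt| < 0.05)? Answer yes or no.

RK4 with dt=0.01: 728 steps to T=7.28. Trajectory (selected grid times):
t=0.00: Z=9.93 S=25.69 M=5.02
t=0.81: Z=10.41 S=25.84 M=5.02
t=1.62: Z=10.92 S=26.00 M=5.02
t=2.43: Z=11.47 S=26.16 M=5.02
t=3.24: Z=12.04 S=26.32 M=5.02
t=4.04: Z=12.64 S=26.48 M=5.02
t=4.85: Z=13.28 S=26.65 M=5.02
t=5.66: Z=13.95 S=26.82 M=5.02
t=6.47: Z=14.64 S=26.99 M=5.02
t=7.28: Z=15.36 S=27.16 M=5.02
Rates at T: R1=0.0781, R2=0.0569, R3=0.8999
dx/dt at T (Σ net stoichiometry × rate): Z=+0.8999, S=+0.2130, M=+0.0000
Largest |dx/dt| is |+0.8999| (Z) ≥ 0.05 → not steady.

Steady state at T: no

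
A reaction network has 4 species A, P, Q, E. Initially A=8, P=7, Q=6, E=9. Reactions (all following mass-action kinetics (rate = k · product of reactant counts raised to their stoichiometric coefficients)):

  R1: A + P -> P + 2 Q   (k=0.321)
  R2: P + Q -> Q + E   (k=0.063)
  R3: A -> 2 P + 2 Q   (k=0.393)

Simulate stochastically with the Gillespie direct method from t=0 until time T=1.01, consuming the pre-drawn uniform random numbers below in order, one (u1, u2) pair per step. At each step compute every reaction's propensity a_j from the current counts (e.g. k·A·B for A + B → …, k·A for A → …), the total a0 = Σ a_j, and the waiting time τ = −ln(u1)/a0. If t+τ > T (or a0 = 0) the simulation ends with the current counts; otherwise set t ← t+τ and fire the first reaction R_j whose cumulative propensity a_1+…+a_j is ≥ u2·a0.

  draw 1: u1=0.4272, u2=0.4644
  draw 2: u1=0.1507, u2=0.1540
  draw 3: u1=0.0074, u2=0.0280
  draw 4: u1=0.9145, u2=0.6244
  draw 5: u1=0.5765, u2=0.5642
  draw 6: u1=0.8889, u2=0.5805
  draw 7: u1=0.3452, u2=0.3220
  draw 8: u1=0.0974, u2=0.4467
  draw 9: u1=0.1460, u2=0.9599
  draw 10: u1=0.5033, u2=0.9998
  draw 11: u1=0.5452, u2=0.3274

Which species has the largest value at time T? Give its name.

t=0.000: A=8 P=7 Q=6 E=9
Draw 1: a1=17.976, a2=2.646, a3=3.144, a0=23.766; τ=−ln(0.4272)/23.766=0.036 → t=0.036; u2·a0=0.4644·23.766=11.037 ≤ a1=17.976 → R1 fires; A=7 P=7 Q=8 E=9
Draw 2: a1=15.729, a2=3.528, a3=2.751, a0=22.008; τ=−ln(0.1507)/22.008=0.086 → t=0.122; u2·a0=0.1540·22.008=3.389 ≤ a1=15.729 → R1 fires; A=6 P=7 Q=10 E=9
Draw 3: a1=13.482, a2=4.410, a3=2.358, a0=20.250; τ=−ln(0.0074)/20.250=0.242 → t=0.364; u2·a0=0.0280·20.250=0.567 ≤ a1=13.482 → R1 fires; A=5 P=7 Q=12 E=9
Draw 4: a1=11.235, a2=5.292, a3=1.965, a0=18.492; τ=−ln(0.9145)/18.492=0.005 → t=0.369; u2·a0=0.6244·18.492=11.546; a1=11.235 < 11.546 ≤ a1+a2=16.527 → R2 fires; A=5 P=6 Q=12 E=10
Draw 5: a1=9.630, a2=4.536, a3=1.965, a0=16.131; τ=−ln(0.5765)/16.131=0.034 → t=0.403; u2·a0=0.5642·16.131=9.101 ≤ a1=9.630 → R1 fires; A=4 P=6 Q=14 E=10
Draw 6: a1=7.704, a2=5.292, a3=1.572, a0=14.568; τ=−ln(0.8889)/14.568=0.008 → t=0.411; u2·a0=0.5805·14.568=8.457; a1=7.704 < 8.457 ≤ a1+a2=12.996 → R2 fires; A=4 P=5 Q=14 E=11
Draw 7: a1=6.420, a2=4.410, a3=1.572, a0=12.402; τ=−ln(0.3452)/12.402=0.086 → t=0.497; u2·a0=0.3220·12.402=3.993 ≤ a1=6.420 → R1 fires; A=3 P=5 Q=16 E=11
Draw 8: a1=4.815, a2=5.040, a3=1.179, a0=11.034; τ=−ln(0.0974)/11.034=0.211 → t=0.708; u2·a0=0.4467·11.034=4.929; a1=4.815 < 4.929 ≤ a1+a2=9.855 → R2 fires; A=3 P=4 Q=16 E=12
Draw 9: a1=3.852, a2=4.032, a3=1.179, a0=9.063; τ=−ln(0.1460)/9.063=0.212 → t=0.920; u2·a0=0.9599·9.063=8.700; a1+a2=7.884 < 8.700 ≤ a1+…+a3=9.063 → R3 fires; A=2 P=6 Q=18 E=12
Draw 10: a1=3.852, a2=6.804, a3=0.786, a0=11.442; τ=−ln(0.5033)/11.442=0.060 → t=0.980; u2·a0=0.9998·11.442=11.440; a1+a2=10.656 < 11.440 ≤ a1+…+a3=11.442 → R3 fires; A=1 P=8 Q=20 E=12
Draw 11: a1=2.568, a2=10.080, a3=0.393, a0=13.041; τ=−ln(0.5452)/13.041=0.047 → t=1.027 > T=1.01: stop.
At T=1.01: A=1 P=8 Q=20 E=12; the largest is Q.

Dominant species at T: Q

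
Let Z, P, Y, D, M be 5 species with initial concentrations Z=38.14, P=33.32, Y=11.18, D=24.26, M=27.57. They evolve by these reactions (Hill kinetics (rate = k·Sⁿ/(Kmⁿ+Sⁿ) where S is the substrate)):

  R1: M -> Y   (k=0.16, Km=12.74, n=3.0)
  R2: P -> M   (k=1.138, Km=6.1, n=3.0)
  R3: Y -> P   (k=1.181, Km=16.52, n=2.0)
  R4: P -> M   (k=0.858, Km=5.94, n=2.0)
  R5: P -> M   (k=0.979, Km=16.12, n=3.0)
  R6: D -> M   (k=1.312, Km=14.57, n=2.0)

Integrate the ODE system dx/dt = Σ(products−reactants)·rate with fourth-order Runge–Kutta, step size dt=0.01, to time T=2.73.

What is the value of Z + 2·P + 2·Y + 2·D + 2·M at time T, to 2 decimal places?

Value at T = 230.80

Check how each reaction changes W = Z + 2·P + 2·Y + 2·D + 2·M (weight of products minus weight of reactants):
R1: M -> Y: (2·1) − (2·1) = 2 − 2 = 0
R2: P -> M: (2·1) − (2·1) = 2 − 2 = 0
R3: Y -> P: (2·1) − (2·1) = 2 − 2 = 0
R4: P -> M: (2·1) − (2·1) = 2 − 2 = 0
R5: P -> M: (2·1) − (2·1) = 2 − 2 = 0
R6: D -> M: (2·1) − (2·1) = 2 − 2 = 0
Every reaction leaves W unchanged, so W is conserved and no simulation is needed: W(T) = W(0) = 38.14 + 2·33.32 + 2·11.18 + 2·24.26 + 2·27.57 = 230.80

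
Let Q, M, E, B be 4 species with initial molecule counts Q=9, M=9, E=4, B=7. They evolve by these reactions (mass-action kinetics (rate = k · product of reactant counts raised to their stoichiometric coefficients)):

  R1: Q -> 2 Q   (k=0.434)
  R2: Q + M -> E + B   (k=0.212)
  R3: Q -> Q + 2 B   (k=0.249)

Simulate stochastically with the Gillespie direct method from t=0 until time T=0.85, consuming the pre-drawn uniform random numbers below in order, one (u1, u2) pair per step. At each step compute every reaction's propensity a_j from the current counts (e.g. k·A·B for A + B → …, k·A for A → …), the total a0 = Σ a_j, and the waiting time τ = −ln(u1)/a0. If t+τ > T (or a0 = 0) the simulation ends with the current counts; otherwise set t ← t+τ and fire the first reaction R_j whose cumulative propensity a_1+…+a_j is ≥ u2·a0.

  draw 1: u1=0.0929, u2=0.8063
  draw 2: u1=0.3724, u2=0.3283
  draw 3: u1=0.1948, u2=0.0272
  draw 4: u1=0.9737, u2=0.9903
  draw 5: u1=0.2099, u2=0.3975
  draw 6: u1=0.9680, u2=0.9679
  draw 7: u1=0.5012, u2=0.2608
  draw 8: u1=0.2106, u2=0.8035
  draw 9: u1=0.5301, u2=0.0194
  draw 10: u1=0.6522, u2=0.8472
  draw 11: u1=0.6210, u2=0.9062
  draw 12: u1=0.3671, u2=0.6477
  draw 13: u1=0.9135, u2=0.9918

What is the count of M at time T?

M at T = 3

t=0.000: Q=9 M=9 E=4 B=7
Draw 1: a1=3.906, a2=17.172, a3=2.241, a0=23.319; τ=−ln(0.0929)/23.319=0.102 → t=0.102; u2·a0=0.8063·23.319=18.802; a1=3.906 < 18.802 ≤ a1+a2=21.078 → R2 fires; Q=8 M=8 E=5 B=8
Draw 2: a1=3.472, a2=13.568, a3=1.992, a0=19.032; τ=−ln(0.3724)/19.032=0.052 → t=0.154; u2·a0=0.3283·19.032=6.248; a1=3.472 < 6.248 ≤ a1+a2=17.040 → R2 fires; Q=7 M=7 E=6 B=9
Draw 3: a1=3.038, a2=10.388, a3=1.743, a0=15.169; τ=−ln(0.1948)/15.169=0.108 → t=0.262; u2·a0=0.0272·15.169=0.413 ≤ a1=3.038 → R1 fires; Q=8 M=7 E=6 B=9
Draw 4: a1=3.472, a2=11.872, a3=1.992, a0=17.336; τ=−ln(0.9737)/17.336=0.002 → t=0.263; u2·a0=0.9903·17.336=17.168; a1+a2=15.344 < 17.168 ≤ a1+…+a3=17.336 → R3 fires; Q=8 M=7 E=6 B=11
Draw 5: a1=3.472, a2=11.872, a3=1.992, a0=17.336; τ=−ln(0.2099)/17.336=0.090 → t=0.353; u2·a0=0.3975·17.336=6.891; a1=3.472 < 6.891 ≤ a1+a2=15.344 → R2 fires; Q=7 M=6 E=7 B=12
Draw 6: a1=3.038, a2=8.904, a3=1.743, a0=13.685; τ=−ln(0.9680)/13.685=0.002 → t=0.356; u2·a0=0.9679·13.685=13.246; a1+a2=11.942 < 13.246 ≤ a1+…+a3=13.685 → R3 fires; Q=7 M=6 E=7 B=14
Draw 7: a1=3.038, a2=8.904, a3=1.743, a0=13.685; τ=−ln(0.5012)/13.685=0.050 → t=0.406; u2·a0=0.2608·13.685=3.569; a1=3.038 < 3.569 ≤ a1+a2=11.942 → R2 fires; Q=6 M=5 E=8 B=15
Draw 8: a1=2.604, a2=6.360, a3=1.494, a0=10.458; τ=−ln(0.2106)/10.458=0.149 → t=0.555; u2·a0=0.8035·10.458=8.403; a1=2.604 < 8.403 ≤ a1+a2=8.964 → R2 fires; Q=5 M=4 E=9 B=16
Draw 9: a1=2.170, a2=4.240, a3=1.245, a0=7.655; τ=−ln(0.5301)/7.655=0.083 → t=0.638; u2·a0=0.0194·7.655=0.149 ≤ a1=2.170 → R1 fires; Q=6 M=4 E=9 B=16
Draw 10: a1=2.604, a2=5.088, a3=1.494, a0=9.186; τ=−ln(0.6522)/9.186=0.047 → t=0.684; u2·a0=0.8472·9.186=7.782; a1+a2=7.692 < 7.782 ≤ a1+…+a3=9.186 → R3 fires; Q=6 M=4 E=9 B=18
Draw 11: a1=2.604, a2=5.088, a3=1.494, a0=9.186; τ=−ln(0.6210)/9.186=0.052 → t=0.736; u2·a0=0.9062·9.186=8.324; a1+a2=7.692 < 8.324 ≤ a1+…+a3=9.186 → R3 fires; Q=6 M=4 E=9 B=20
Draw 12: a1=2.604, a2=5.088, a3=1.494, a0=9.186; τ=−ln(0.3671)/9.186=0.109 → t=0.845; u2·a0=0.6477·9.186=5.950; a1=2.604 < 5.950 ≤ a1+a2=7.692 → R2 fires; Q=5 M=3 E=10 B=21
Draw 13: a1=2.170, a2=3.180, a3=1.245, a0=6.595; τ=−ln(0.9135)/6.595=0.014 → t=0.859 > T=0.85: stop.
Read off M at T=0.85: 3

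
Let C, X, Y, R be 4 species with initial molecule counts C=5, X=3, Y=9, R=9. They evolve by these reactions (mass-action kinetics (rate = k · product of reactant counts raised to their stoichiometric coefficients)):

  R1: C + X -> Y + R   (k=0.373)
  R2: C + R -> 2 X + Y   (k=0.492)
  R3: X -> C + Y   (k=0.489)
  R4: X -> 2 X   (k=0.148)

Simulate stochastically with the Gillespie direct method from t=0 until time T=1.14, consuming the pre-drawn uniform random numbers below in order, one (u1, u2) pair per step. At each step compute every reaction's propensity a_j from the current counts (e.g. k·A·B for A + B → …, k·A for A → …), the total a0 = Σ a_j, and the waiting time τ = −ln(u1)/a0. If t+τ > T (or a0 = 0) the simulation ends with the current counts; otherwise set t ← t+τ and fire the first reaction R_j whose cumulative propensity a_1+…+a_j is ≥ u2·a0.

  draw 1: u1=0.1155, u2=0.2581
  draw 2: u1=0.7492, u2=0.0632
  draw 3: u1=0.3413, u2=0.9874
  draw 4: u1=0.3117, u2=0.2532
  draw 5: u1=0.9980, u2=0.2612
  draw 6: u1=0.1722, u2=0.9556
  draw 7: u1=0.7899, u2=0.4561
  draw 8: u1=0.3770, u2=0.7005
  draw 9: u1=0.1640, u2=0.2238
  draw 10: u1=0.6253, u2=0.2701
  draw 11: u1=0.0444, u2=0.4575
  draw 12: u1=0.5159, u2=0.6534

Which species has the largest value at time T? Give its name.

t=0.000: C=5 X=3 Y=9 R=9
Draw 1: a1=5.595, a2=22.140, a3=1.467, a4=0.444, a0=29.646; τ=−ln(0.1155)/29.646=0.073 → t=0.073; u2·a0=0.2581·29.646=7.652; a1=5.595 < 7.652 ≤ a1+a2=27.735 → R2 fires; C=4 X=5 Y=10 R=8
Draw 2: a1=7.460, a2=15.744, a3=2.445, a4=0.740, a0=26.389; τ=−ln(0.7492)/26.389=0.011 → t=0.084; u2·a0=0.0632·26.389=1.668 ≤ a1=7.460 → R1 fires; C=3 X=4 Y=11 R=9
Draw 3: a1=4.476, a2=13.284, a3=1.956, a4=0.592, a0=20.308; τ=−ln(0.3413)/20.308=0.053 → t=0.137; u2·a0=0.9874·20.308=20.052; a1+…+a3=19.716 < 20.052 ≤ a1+…+a4=20.308 → R4 fires; C=3 X=5 Y=11 R=9
Draw 4: a1=5.595, a2=13.284, a3=2.445, a4=0.740, a0=22.064; τ=−ln(0.3117)/22.064=0.053 → t=0.190; u2·a0=0.2532·22.064=5.587 ≤ a1=5.595 → R1 fires; C=2 X=4 Y=12 R=10
Draw 5: a1=2.984, a2=9.840, a3=1.956, a4=0.592, a0=15.372; τ=−ln(0.9980)/15.372=0.000 → t=0.190; u2·a0=0.2612·15.372=4.015; a1=2.984 < 4.015 ≤ a1+a2=12.824 → R2 fires; C=1 X=6 Y=13 R=9
Draw 6: a1=2.238, a2=4.428, a3=2.934, a4=0.888, a0=10.488; τ=−ln(0.1722)/10.488=0.168 → t=0.357; u2·a0=0.9556·10.488=10.022; a1+…+a3=9.600 < 10.022 ≤ a1+…+a4=10.488 → R4 fires; C=1 X=7 Y=13 R=9
Draw 7: a1=2.611, a2=4.428, a3=3.423, a4=1.036, a0=11.498; τ=−ln(0.7899)/11.498=0.021 → t=0.378; u2·a0=0.4561·11.498=5.244; a1=2.611 < 5.244 ≤ a1+a2=7.039 → R2 fires; C=0 X=9 Y=14 R=8
Draw 8: a1=0.000, a2=0.000, a3=4.401, a4=1.332, a0=5.733; τ=−ln(0.3770)/5.733=0.170 → t=0.548; u2·a0=0.7005·5.733=4.016; a1+a2=0.000 < 4.016 ≤ a1+…+a3=4.401 → R3 fires; C=1 X=8 Y=15 R=8
Draw 9: a1=2.984, a2=3.936, a3=3.912, a4=1.184, a0=12.016; τ=−ln(0.1640)/12.016=0.150 → t=0.698; u2·a0=0.2238·12.016=2.689 ≤ a1=2.984 → R1 fires; C=0 X=7 Y=16 R=9
Draw 10: a1=0.000, a2=0.000, a3=3.423, a4=1.036, a0=4.459; τ=−ln(0.6253)/4.459=0.105 → t=0.804; u2·a0=0.2701·4.459=1.204; a1+a2=0.000 < 1.204 ≤ a1+…+a3=3.423 → R3 fires; C=1 X=6 Y=17 R=9
Draw 11: a1=2.238, a2=4.428, a3=2.934, a4=0.888, a0=10.488; τ=−ln(0.0444)/10.488=0.297 → t=1.101; u2·a0=0.4575·10.488=4.798; a1=2.238 < 4.798 ≤ a1+a2=6.666 → R2 fires; C=0 X=8 Y=18 R=8
Draw 12: a1=0.000, a2=0.000, a3=3.912, a4=1.184, a0=5.096; τ=−ln(0.5159)/5.096=0.130 → t=1.231 > T=1.14: stop.
At T=1.14: C=0 X=8 Y=18 R=8; the largest is Y.

Dominant species at T: Y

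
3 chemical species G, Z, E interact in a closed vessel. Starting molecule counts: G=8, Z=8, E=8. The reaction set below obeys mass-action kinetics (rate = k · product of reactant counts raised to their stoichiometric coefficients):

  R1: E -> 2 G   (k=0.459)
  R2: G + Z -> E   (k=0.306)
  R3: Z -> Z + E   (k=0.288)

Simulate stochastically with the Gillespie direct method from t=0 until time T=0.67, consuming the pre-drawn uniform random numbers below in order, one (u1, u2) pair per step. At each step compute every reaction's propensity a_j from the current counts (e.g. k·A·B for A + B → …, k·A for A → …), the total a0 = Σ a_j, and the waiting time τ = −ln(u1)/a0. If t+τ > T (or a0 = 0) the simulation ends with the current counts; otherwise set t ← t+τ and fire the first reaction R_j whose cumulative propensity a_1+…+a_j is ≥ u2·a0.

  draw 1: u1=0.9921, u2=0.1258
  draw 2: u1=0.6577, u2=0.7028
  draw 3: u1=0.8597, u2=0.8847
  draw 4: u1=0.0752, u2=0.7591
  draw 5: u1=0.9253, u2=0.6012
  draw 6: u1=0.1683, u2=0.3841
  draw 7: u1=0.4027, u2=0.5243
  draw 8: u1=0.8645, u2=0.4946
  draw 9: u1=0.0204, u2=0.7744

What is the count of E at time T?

E at T = 12

t=0.000: G=8 Z=8 E=8
Draw 1: a1=3.672, a2=19.584, a3=2.304, a0=25.560; τ=−ln(0.9921)/25.560=0.000 → t=0.000; u2·a0=0.1258·25.560=3.215 ≤ a1=3.672 → R1 fires; G=10 Z=8 E=7
Draw 2: a1=3.213, a2=24.480, a3=2.304, a0=29.997; τ=−ln(0.6577)/29.997=0.014 → t=0.014; u2·a0=0.7028·29.997=21.082; a1=3.213 < 21.082 ≤ a1+a2=27.693 → R2 fires; G=9 Z=7 E=8
Draw 3: a1=3.672, a2=19.278, a3=2.016, a0=24.966; τ=−ln(0.8597)/24.966=0.006 → t=0.020; u2·a0=0.8847·24.966=22.087; a1=3.672 < 22.087 ≤ a1+a2=22.950 → R2 fires; G=8 Z=6 E=9
Draw 4: a1=4.131, a2=14.688, a3=1.728, a0=20.547; τ=−ln(0.0752)/20.547=0.126 → t=0.146; u2·a0=0.7591·20.547=15.597; a1=4.131 < 15.597 ≤ a1+a2=18.819 → R2 fires; G=7 Z=5 E=10
Draw 5: a1=4.590, a2=10.710, a3=1.440, a0=16.740; τ=−ln(0.9253)/16.740=0.005 → t=0.151; u2·a0=0.6012·16.740=10.064; a1=4.590 < 10.064 ≤ a1+a2=15.300 → R2 fires; G=6 Z=4 E=11
Draw 6: a1=5.049, a2=7.344, a3=1.152, a0=13.545; τ=−ln(0.1683)/13.545=0.132 → t=0.282; u2·a0=0.3841·13.545=5.203; a1=5.049 < 5.203 ≤ a1+a2=12.393 → R2 fires; G=5 Z=3 E=12
Draw 7: a1=5.508, a2=4.590, a3=0.864, a0=10.962; τ=−ln(0.4027)/10.962=0.083 → t=0.365; u2·a0=0.5243·10.962=5.747; a1=5.508 < 5.747 ≤ a1+a2=10.098 → R2 fires; G=4 Z=2 E=13
Draw 8: a1=5.967, a2=2.448, a3=0.576, a0=8.991; τ=−ln(0.8645)/8.991=0.016 → t=0.382; u2·a0=0.4946·8.991=4.447 ≤ a1=5.967 → R1 fires; G=6 Z=2 E=12
Draw 9: a1=5.508, a2=3.672, a3=0.576, a0=9.756; τ=−ln(0.0204)/9.756=0.399 → t=0.781 > T=0.67: stop.
Read off E at T=0.67: 12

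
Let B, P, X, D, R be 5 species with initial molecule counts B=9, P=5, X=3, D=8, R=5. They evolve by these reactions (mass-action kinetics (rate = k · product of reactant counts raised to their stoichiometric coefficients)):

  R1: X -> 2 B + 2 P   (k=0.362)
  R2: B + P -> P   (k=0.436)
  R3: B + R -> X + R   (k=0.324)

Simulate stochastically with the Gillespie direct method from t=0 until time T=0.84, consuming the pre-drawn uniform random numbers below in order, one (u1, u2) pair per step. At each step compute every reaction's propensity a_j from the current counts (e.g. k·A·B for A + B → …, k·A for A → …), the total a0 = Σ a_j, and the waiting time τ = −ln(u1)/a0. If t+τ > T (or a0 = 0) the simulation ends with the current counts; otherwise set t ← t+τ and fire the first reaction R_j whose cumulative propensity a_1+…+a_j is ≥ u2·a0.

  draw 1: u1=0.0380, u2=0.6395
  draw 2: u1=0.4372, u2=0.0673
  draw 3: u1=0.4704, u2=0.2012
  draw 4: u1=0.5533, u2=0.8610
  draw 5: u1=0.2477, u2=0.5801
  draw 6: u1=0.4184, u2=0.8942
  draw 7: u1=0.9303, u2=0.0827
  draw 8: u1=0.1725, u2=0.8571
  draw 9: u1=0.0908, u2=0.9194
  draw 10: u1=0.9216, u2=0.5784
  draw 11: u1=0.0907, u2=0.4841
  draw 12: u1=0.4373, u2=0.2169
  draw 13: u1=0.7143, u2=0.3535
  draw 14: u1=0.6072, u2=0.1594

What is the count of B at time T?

B at T = 2

t=0.000: B=9 P=5 X=3 D=8 R=5
Draw 1: a1=1.086, a2=19.620, a3=14.580, a0=35.286; τ=−ln(0.0380)/35.286=0.093 → t=0.093; u2·a0=0.6395·35.286=22.565; a1+a2=20.706 < 22.565 ≤ a1+…+a3=35.286 → R3 fires; B=8 P=5 X=4 D=8 R=5
Draw 2: a1=1.448, a2=17.440, a3=12.960, a0=31.848; τ=−ln(0.4372)/31.848=0.026 → t=0.119; u2·a0=0.0673·31.848=2.143; a1=1.448 < 2.143 ≤ a1+a2=18.888 → R2 fires; B=7 P=5 X=4 D=8 R=5
Draw 3: a1=1.448, a2=15.260, a3=11.340, a0=28.048; τ=−ln(0.4704)/28.048=0.027 → t=0.146; u2·a0=0.2012·28.048=5.643; a1=1.448 < 5.643 ≤ a1+a2=16.708 → R2 fires; B=6 P=5 X=4 D=8 R=5
Draw 4: a1=1.448, a2=13.080, a3=9.720, a0=24.248; τ=−ln(0.5533)/24.248=0.024 → t=0.170; u2·a0=0.8610·24.248=20.878; a1+a2=14.528 < 20.878 ≤ a1+…+a3=24.248 → R3 fires; B=5 P=5 X=5 D=8 R=5
Draw 5: a1=1.810, a2=10.900, a3=8.100, a0=20.810; τ=−ln(0.2477)/20.810=0.067 → t=0.237; u2·a0=0.5801·20.810=12.072; a1=1.810 < 12.072 ≤ a1+a2=12.710 → R2 fires; B=4 P=5 X=5 D=8 R=5
Draw 6: a1=1.810, a2=8.720, a3=6.480, a0=17.010; τ=−ln(0.4184)/17.010=0.051 → t=0.288; u2·a0=0.8942·17.010=15.210; a1+a2=10.530 < 15.210 ≤ a1+…+a3=17.010 → R3 fires; B=3 P=5 X=6 D=8 R=5
Draw 7: a1=2.172, a2=6.540, a3=4.860, a0=13.572; τ=−ln(0.9303)/13.572=0.005 → t=0.294; u2·a0=0.0827·13.572=1.122 ≤ a1=2.172 → R1 fires; B=5 P=7 X=5 D=8 R=5
Draw 8: a1=1.810, a2=15.260, a3=8.100, a0=25.170; τ=−ln(0.1725)/25.170=0.070 → t=0.363; u2·a0=0.8571·25.170=21.573; a1+a2=17.070 < 21.573 ≤ a1+…+a3=25.170 → R3 fires; B=4 P=7 X=6 D=8 R=5
Draw 9: a1=2.172, a2=12.208, a3=6.480, a0=20.860; τ=−ln(0.0908)/20.860=0.115 → t=0.478; u2·a0=0.9194·20.860=19.179; a1+a2=14.380 < 19.179 ≤ a1+…+a3=20.860 → R3 fires; B=3 P=7 X=7 D=8 R=5
Draw 10: a1=2.534, a2=9.156, a3=4.860, a0=16.550; τ=−ln(0.9216)/16.550=0.005 → t=0.483; u2·a0=0.5784·16.550=9.573; a1=2.534 < 9.573 ≤ a1+a2=11.690 → R2 fires; B=2 P=7 X=7 D=8 R=5
Draw 11: a1=2.534, a2=6.104, a3=3.240, a0=11.878; τ=−ln(0.0907)/11.878=0.202 → t=0.685; u2·a0=0.4841·11.878=5.750; a1=2.534 < 5.750 ≤ a1+a2=8.638 → R2 fires; B=1 P=7 X=7 D=8 R=5
Draw 12: a1=2.534, a2=3.052, a3=1.620, a0=7.206; τ=−ln(0.4373)/7.206=0.115 → t=0.800; u2·a0=0.2169·7.206=1.563 ≤ a1=2.534 → R1 fires; B=3 P=9 X=6 D=8 R=5
Draw 13: a1=2.172, a2=11.772, a3=4.860, a0=18.804; τ=−ln(0.7143)/18.804=0.018 → t=0.818; u2·a0=0.3535·18.804=6.647; a1=2.172 < 6.647 ≤ a1+a2=13.944 → R2 fires; B=2 P=9 X=6 D=8 R=5
Draw 14: a1=2.172, a2=7.848, a3=3.240, a0=13.260; τ=−ln(0.6072)/13.260=0.038 → t=0.856 > T=0.84: stop.
Read off B at T=0.84: 2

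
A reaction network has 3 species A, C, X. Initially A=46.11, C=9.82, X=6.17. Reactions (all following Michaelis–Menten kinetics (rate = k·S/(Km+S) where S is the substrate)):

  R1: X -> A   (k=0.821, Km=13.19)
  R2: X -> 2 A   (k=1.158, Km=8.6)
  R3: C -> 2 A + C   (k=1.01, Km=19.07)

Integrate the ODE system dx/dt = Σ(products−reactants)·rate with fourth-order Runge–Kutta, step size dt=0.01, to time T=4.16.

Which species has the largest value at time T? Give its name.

RK4 with dt=0.01: 416 steps to T=4.16. Trajectory (selected grid times):
t=0.00: A=46.11 C=9.82 X=6.17
t=0.46: A=46.98 C=9.82 X=5.83
t=0.92: A=47.83 C=9.82 X=5.51
t=1.39: A=48.69 C=9.82 X=5.19
t=1.85: A=49.50 C=9.82 X=4.89
t=2.31: A=50.29 C=9.82 X=4.60
t=2.77: A=51.07 C=9.82 X=4.32
t=3.24: A=51.84 C=9.82 X=4.05
t=3.70: A=52.58 C=9.82 X=3.80
t=4.16: A=53.29 C=9.82 X=3.55
At T=4.16: A=53.29 C=9.82 X=3.55; the largest is A.

Dominant species at T: A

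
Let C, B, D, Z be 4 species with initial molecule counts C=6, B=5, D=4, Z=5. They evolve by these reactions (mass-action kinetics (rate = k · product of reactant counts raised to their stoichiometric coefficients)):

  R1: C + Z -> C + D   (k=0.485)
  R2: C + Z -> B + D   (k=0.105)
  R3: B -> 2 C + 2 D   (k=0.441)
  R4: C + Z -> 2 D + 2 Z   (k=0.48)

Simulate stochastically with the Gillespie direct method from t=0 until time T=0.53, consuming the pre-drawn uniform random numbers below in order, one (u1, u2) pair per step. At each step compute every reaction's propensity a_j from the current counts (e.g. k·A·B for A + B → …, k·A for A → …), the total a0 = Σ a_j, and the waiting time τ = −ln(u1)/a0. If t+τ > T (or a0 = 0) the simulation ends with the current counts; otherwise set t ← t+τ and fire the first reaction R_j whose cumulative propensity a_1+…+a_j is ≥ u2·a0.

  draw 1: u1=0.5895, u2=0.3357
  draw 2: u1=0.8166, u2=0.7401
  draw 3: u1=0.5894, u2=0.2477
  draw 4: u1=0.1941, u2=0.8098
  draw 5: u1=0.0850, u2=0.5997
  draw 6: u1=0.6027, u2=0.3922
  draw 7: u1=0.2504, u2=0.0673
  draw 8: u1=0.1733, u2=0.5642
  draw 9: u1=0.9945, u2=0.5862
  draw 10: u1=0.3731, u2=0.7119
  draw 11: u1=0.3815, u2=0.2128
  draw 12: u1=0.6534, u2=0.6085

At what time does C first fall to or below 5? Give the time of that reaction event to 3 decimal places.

Threshold first reached at t = 0.023

t=0.000: C=6 B=5 D=4 Z=5
Draw 1: a1=14.550, a2=3.150, a3=2.205, a4=14.400, a0=34.305; τ=−ln(0.5895)/34.305=0.015 → t=0.015; u2·a0=0.3357·34.305=11.516 ≤ a1=14.550 → R1 fires; C=6 B=5 D=5 Z=4
Draw 2: a1=11.640, a2=2.520, a3=2.205, a4=11.520, a0=27.885; τ=−ln(0.8166)/27.885=0.007 → t=0.023; u2·a0=0.7401·27.885=20.638; a1+…+a3=16.365 < 20.638 ≤ a1+…+a4=27.885 → R4 fires; C=5 B=5 D=7 Z=5
Draw 3: a1=12.125, a2=2.625, a3=2.205, a4=12.000, a0=28.955; τ=−ln(0.5894)/28.955=0.018 → t=0.041; u2·a0=0.2477·28.955=7.172 ≤ a1=12.125 → R1 fires; C=5 B=5 D=8 Z=4
Draw 4: a1=9.700, a2=2.100, a3=2.205, a4=9.600, a0=23.605; τ=−ln(0.1941)/23.605=0.069 → t=0.110; u2·a0=0.8098·23.605=19.115; a1+…+a3=14.005 < 19.115 ≤ a1+…+a4=23.605 → R4 fires; C=4 B=5 D=10 Z=5
Draw 5: a1=9.700, a2=2.100, a3=2.205, a4=9.600, a0=23.605; τ=−ln(0.0850)/23.605=0.104 → t=0.215; u2·a0=0.5997·23.605=14.156; a1+…+a3=14.005 < 14.156 ≤ a1+…+a4=23.605 → R4 fires; C=3 B=5 D=12 Z=6
Draw 6: a1=8.730, a2=1.890, a3=2.205, a4=8.640, a0=21.465; τ=−ln(0.6027)/21.465=0.024 → t=0.238; u2·a0=0.3922·21.465=8.419 ≤ a1=8.730 → R1 fires; C=3 B=5 D=13 Z=5
Draw 7: a1=7.275, a2=1.575, a3=2.205, a4=7.200, a0=18.255; τ=−ln(0.2504)/18.255=0.076 → t=0.314; u2·a0=0.0673·18.255=1.229 ≤ a1=7.275 → R1 fires; C=3 B=5 D=14 Z=4
Draw 8: a1=5.820, a2=1.260, a3=2.205, a4=5.760, a0=15.045; τ=−ln(0.1733)/15.045=0.116 → t=0.431; u2·a0=0.5642·15.045=8.488; a1+a2=7.080 < 8.488 ≤ a1+…+a3=9.285 → R3 fires; C=5 B=4 D=16 Z=4
Draw 9: a1=9.700, a2=2.100, a3=1.764, a4=9.600, a0=23.164; τ=−ln(0.9945)/23.164=0.000 → t=0.431; u2·a0=0.5862·23.164=13.579; a1+…+a3=13.564 < 13.579 ≤ a1+…+a4=23.164 → R4 fires; C=4 B=4 D=18 Z=5
Draw 10: a1=9.700, a2=2.100, a3=1.764, a4=9.600, a0=23.164; τ=−ln(0.3731)/23.164=0.043 → t=0.474; u2·a0=0.7119·23.164=16.490; a1+…+a3=13.564 < 16.490 ≤ a1+…+a4=23.164 → R4 fires; C=3 B=4 D=20 Z=6
Draw 11: a1=8.730, a2=1.890, a3=1.764, a4=8.640, a0=21.024; τ=−ln(0.3815)/21.024=0.046 → t=0.519; u2·a0=0.2128·21.024=4.474 ≤ a1=8.730 → R1 fires; C=3 B=4 D=21 Z=5
Draw 12: a1=7.275, a2=1.575, a3=1.764, a4=7.200, a0=17.814; τ=−ln(0.6534)/17.814=0.024 → t=0.543 > T=0.53: stop.
C first becomes ≤ 5 when it reaches 5 at the event at t=0.023.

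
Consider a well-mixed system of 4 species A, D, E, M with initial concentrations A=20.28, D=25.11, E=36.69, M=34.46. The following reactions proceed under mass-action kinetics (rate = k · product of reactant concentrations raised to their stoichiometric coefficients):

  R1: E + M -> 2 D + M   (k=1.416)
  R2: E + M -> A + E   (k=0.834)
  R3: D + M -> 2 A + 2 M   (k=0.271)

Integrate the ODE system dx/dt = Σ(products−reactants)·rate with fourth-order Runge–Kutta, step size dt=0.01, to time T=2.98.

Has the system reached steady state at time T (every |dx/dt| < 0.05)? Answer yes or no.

Steady state at T: yes

RK4 with dt=0.01: 298 steps to T=2.98. Trajectory (selected grid times):
t=0.00: A=20.28 D=25.11 E=36.69 M=34.46
t=0.33: A=238.78 D=0.05 E=0.00 M=111.29
t=0.66: A=238.87 D=0.00 E=0.00 M=111.34
t=0.99: A=238.87 D=0.00 E=0.00 M=111.34
t=1.32: A=238.87 D=0.00 E=0.00 M=111.34
t=1.66: A=238.87 D=0.00 E=0.00 M=111.34
t=1.99: A=238.87 D=0.00 E=0.00 M=111.34
t=2.32: A=238.87 D=0.00 E=0.00 M=111.34
t=2.65: A=238.87 D=0.00 E=0.00 M=111.34
t=2.98: A=238.87 D=0.00 E=0.00 M=111.34
Rates at T: R1=0.0000, R2=0.0000, R3=0.0000
dx/dt at T (Σ net stoichiometry × rate): A=+0.0000, D=-0.0000, E=-0.0000, M=+0.0000
Largest |dx/dt| is |+0.0000| (A) < 0.05 → steady.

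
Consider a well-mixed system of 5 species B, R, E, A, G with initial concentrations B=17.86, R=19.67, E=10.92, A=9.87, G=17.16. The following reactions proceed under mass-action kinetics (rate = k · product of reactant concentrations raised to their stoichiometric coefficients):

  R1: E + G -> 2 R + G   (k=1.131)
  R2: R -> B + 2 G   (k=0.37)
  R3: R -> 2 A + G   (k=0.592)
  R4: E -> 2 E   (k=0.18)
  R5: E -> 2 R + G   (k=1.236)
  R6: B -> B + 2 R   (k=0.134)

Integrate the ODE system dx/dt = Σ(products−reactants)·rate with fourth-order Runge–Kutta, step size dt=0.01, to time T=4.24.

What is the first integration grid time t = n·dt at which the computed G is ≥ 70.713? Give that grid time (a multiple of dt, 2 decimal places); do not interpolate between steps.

RK4 with dt=0.01: 424 steps to T=4.24. Trajectory (selected grid times):
t=0.00: B=17.86 R=19.67 E=10.92 A=9.87 G=17.16
t=0.47: B=23.64 R=29.27 E=0.00 A=28.37 G=38.57
t=0.94: B=27.98 R=21.27 E=0.00 A=42.24 G=54.17
t=1.41: B=31.23 R=16.55 E=0.00 A=52.64 G=65.88
t=1.64: B=32.57 R=15.03 E=0.00 A=56.94 G=70.71
t=1.65: B=32.62 R=14.97 E=0.00 A=57.11 G=70.91
t=1.88: B=33.85 R=13.84 E=0.00 A=61.03 G=75.31
t=2.36: B=36.16 R=12.34 E=0.00 A=68.42 G=83.63
t=2.83: B=38.23 R=11.63 E=0.00 A=75.06 G=91.10
t=3.30: B=40.23 R=11.38 E=0.00 A=81.45 G=98.29
t=3.77: B=42.21 R=11.43 E=0.00 A=87.79 G=105.41
t=4.24: B=44.21 R=11.66 E=0.00 A=94.20 G=112.63
G(1.64)=70.706 < 70.713 but G(1.65)=70.906 ≥ 70.713, so the first grid time is t=1.65.

Threshold first reached at t = 1.65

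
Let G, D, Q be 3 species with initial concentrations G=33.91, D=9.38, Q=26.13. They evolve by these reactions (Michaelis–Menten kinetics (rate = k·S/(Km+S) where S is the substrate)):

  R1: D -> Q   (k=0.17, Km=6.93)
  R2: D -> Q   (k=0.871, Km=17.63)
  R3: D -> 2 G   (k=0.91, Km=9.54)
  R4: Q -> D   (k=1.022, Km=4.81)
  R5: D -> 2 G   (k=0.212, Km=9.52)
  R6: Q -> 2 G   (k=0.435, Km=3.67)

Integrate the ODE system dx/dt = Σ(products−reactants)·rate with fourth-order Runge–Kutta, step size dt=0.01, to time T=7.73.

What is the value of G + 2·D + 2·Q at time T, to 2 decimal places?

Value at T = 104.93

Check how each reaction changes W = G + 2·D + 2·Q (weight of products minus weight of reactants):
R1: D -> Q: (2·1) − (2·1) = 2 − 2 = 0
R2: D -> Q: (2·1) − (2·1) = 2 − 2 = 0
R3: D -> 2 G: (1·2) − (2·1) = 2 − 2 = 0
R4: Q -> D: (2·1) − (2·1) = 2 − 2 = 0
R5: D -> 2 G: (1·2) − (2·1) = 2 − 2 = 0
R6: Q -> 2 G: (1·2) − (2·1) = 2 − 2 = 0
Every reaction leaves W unchanged, so W is conserved and no simulation is needed: W(T) = W(0) = 33.91 + 2·9.38 + 2·26.13 = 104.93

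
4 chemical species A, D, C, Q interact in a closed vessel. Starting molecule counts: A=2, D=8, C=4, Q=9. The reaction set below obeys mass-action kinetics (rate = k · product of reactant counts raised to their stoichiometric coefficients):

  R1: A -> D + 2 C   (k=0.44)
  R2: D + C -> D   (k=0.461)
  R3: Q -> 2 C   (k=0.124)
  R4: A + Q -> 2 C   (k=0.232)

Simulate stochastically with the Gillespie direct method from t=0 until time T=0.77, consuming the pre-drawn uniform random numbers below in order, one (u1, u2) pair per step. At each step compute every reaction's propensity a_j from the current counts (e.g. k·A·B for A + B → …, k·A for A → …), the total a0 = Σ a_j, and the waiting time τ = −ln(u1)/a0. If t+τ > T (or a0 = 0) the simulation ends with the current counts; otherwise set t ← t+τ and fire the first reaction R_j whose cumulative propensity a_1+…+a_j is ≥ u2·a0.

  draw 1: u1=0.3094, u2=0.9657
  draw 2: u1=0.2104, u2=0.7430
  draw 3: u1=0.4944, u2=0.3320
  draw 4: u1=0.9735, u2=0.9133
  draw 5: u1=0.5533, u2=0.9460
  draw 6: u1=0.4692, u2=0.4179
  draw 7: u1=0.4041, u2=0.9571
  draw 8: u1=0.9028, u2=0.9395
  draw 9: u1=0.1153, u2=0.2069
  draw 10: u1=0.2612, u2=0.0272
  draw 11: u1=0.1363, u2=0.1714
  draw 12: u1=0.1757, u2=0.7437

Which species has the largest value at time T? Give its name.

Dominant species at T: D

t=0.000: A=2 D=8 C=4 Q=9
Draw 1: a1=0.880, a2=14.752, a3=1.116, a4=4.176, a0=20.924; τ=−ln(0.3094)/20.924=0.056 → t=0.056; u2·a0=0.9657·20.924=20.206; a1+…+a3=16.748 < 20.206 ≤ a1+…+a4=20.924 → R4 fires; A=1 D=8 C=6 Q=8
Draw 2: a1=0.440, a2=22.128, a3=0.992, a4=1.856, a0=25.416; τ=−ln(0.2104)/25.416=0.061 → t=0.117; u2·a0=0.7430·25.416=18.884; a1=0.440 < 18.884 ≤ a1+a2=22.568 → R2 fires; A=1 D=8 C=5 Q=8
Draw 3: a1=0.440, a2=18.440, a3=0.992, a4=1.856, a0=21.728; τ=−ln(0.4944)/21.728=0.032 → t=0.150; u2·a0=0.3320·21.728=7.214; a1=0.440 < 7.214 ≤ a1+a2=18.880 → R2 fires; A=1 D=8 C=4 Q=8
Draw 4: a1=0.440, a2=14.752, a3=0.992, a4=1.856, a0=18.040; τ=−ln(0.9735)/18.040=0.001 → t=0.151; u2·a0=0.9133·18.040=16.476; a1+…+a3=16.184 < 16.476 ≤ a1+…+a4=18.040 → R4 fires; A=0 D=8 C=6 Q=7
Draw 5: a1=0.000, a2=22.128, a3=0.868, a4=0.000, a0=22.996; τ=−ln(0.5533)/22.996=0.026 → t=0.177; u2·a0=0.9460·22.996=21.754; a1=0.000 < 21.754 ≤ a1+a2=22.128 → R2 fires; A=0 D=8 C=5 Q=7
Draw 6: a1=0.000, a2=18.440, a3=0.868, a4=0.000, a0=19.308; τ=−ln(0.4692)/19.308=0.039 → t=0.216; u2·a0=0.4179·19.308=8.069; a1=0.000 < 8.069 ≤ a1+a2=18.440 → R2 fires; A=0 D=8 C=4 Q=7
Draw 7: a1=0.000, a2=14.752, a3=0.868, a4=0.000, a0=15.620; τ=−ln(0.4041)/15.620=0.058 → t=0.274; u2·a0=0.9571·15.620=14.950; a1+a2=14.752 < 14.950 ≤ a1+…+a3=15.620 → R3 fires; A=0 D=8 C=6 Q=6
Draw 8: a1=0.000, a2=22.128, a3=0.744, a4=0.000, a0=22.872; τ=−ln(0.9028)/22.872=0.004 → t=0.279; u2·a0=0.9395·22.872=21.488; a1=0.000 < 21.488 ≤ a1+a2=22.128 → R2 fires; A=0 D=8 C=5 Q=6
Draw 9: a1=0.000, a2=18.440, a3=0.744, a4=0.000, a0=19.184; τ=−ln(0.1153)/19.184=0.113 → t=0.391; u2·a0=0.2069·19.184=3.969; a1=0.000 < 3.969 ≤ a1+a2=18.440 → R2 fires; A=0 D=8 C=4 Q=6
Draw 10: a1=0.000, a2=14.752, a3=0.744, a4=0.000, a0=15.496; τ=−ln(0.2612)/15.496=0.087 → t=0.478; u2·a0=0.0272·15.496=0.421; a1=0.000 < 0.421 ≤ a1+a2=14.752 → R2 fires; A=0 D=8 C=3 Q=6
Draw 11: a1=0.000, a2=11.064, a3=0.744, a4=0.000, a0=11.808; τ=−ln(0.1363)/11.808=0.169 → t=0.647; u2·a0=0.1714·11.808=2.024; a1=0.000 < 2.024 ≤ a1+a2=11.064 → R2 fires; A=0 D=8 C=2 Q=6
Draw 12: a1=0.000, a2=7.376, a3=0.744, a4=0.000, a0=8.120; τ=−ln(0.1757)/8.120=0.214 → t=0.861 > T=0.77: stop.
At T=0.77: A=0 D=8 C=2 Q=6; the largest is D.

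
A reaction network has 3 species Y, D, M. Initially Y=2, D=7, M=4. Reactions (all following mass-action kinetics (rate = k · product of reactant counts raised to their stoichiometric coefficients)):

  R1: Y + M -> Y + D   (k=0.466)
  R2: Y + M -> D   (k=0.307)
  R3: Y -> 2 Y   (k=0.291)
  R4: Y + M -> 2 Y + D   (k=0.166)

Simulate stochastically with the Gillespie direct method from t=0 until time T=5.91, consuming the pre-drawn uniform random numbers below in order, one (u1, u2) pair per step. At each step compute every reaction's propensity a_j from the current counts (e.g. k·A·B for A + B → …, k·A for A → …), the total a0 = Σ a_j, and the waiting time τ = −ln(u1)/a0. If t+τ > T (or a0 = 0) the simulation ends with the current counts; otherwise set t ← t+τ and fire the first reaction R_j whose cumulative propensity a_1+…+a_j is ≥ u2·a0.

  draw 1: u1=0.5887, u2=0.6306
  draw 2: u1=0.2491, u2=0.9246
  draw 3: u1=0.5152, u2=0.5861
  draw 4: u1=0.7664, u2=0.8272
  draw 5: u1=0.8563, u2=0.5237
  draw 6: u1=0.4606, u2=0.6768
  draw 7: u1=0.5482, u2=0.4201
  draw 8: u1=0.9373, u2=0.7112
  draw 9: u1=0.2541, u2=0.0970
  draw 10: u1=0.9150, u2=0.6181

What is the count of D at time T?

t=0.000: Y=2 D=7 M=4
Draw 1: a1=3.728, a2=2.456, a3=0.582, a4=1.328, a0=8.094; τ=−ln(0.5887)/8.094=0.065 → t=0.065; u2·a0=0.6306·8.094=5.104; a1=3.728 < 5.104 ≤ a1+a2=6.184 → R2 fires; Y=1 D=8 M=3
Draw 2: a1=1.398, a2=0.921, a3=0.291, a4=0.498, a0=3.108; τ=−ln(0.2491)/3.108=0.447 → t=0.513; u2·a0=0.9246·3.108=2.874; a1+…+a3=2.610 < 2.874 ≤ a1+…+a4=3.108 → R4 fires; Y=2 D=9 M=2
Draw 3: a1=1.864, a2=1.228, a3=0.582, a4=0.664, a0=4.338; τ=−ln(0.5152)/4.338=0.153 → t=0.666; u2·a0=0.5861·4.338=2.543; a1=1.864 < 2.543 ≤ a1+a2=3.092 → R2 fires; Y=1 D=10 M=1
Draw 4: a1=0.466, a2=0.307, a3=0.291, a4=0.166, a0=1.230; τ=−ln(0.7664)/1.230=0.216 → t=0.882; u2·a0=0.8272·1.230=1.017; a1+a2=0.773 < 1.017 ≤ a1+…+a3=1.064 → R3 fires; Y=2 D=10 M=1
Draw 5: a1=0.932, a2=0.614, a3=0.582, a4=0.332, a0=2.460; τ=−ln(0.8563)/2.460=0.063 → t=0.945; u2·a0=0.5237·2.460=1.288; a1=0.932 < 1.288 ≤ a1+a2=1.546 → R2 fires; Y=1 D=11 M=0
Draw 6: a1=0.000, a2=0.000, a3=0.291, a4=0.000, a0=0.291; τ=−ln(0.4606)/0.291=2.664 → t=3.609; u2·a0=0.6768·0.291=0.197; a1+a2=0.000 < 0.197 ≤ a1+…+a3=0.291 → R3 fires; Y=2 D=11 M=0
Draw 7: a1=0.000, a2=0.000, a3=0.582, a4=0.000, a0=0.582; τ=−ln(0.5482)/0.582=1.033 → t=4.642; u2·a0=0.4201·0.582=0.244; a1+a2=0.000 < 0.244 ≤ a1+…+a3=0.582 → R3 fires; Y=3 D=11 M=0
Draw 8: a1=0.000, a2=0.000, a3=0.873, a4=0.000, a0=0.873; τ=−ln(0.9373)/0.873=0.074 → t=4.716; u2·a0=0.7112·0.873=0.621; a1+a2=0.000 < 0.621 ≤ a1+…+a3=0.873 → R3 fires; Y=4 D=11 M=0
Draw 9: a1=0.000, a2=0.000, a3=1.164, a4=0.000, a0=1.164; τ=−ln(0.2541)/1.164=1.177 → t=5.893; u2·a0=0.0970·1.164=0.113; a1+a2=0.000 < 0.113 ≤ a1+…+a3=1.164 → R3 fires; Y=5 D=11 M=0
Draw 10: a1=0.000, a2=0.000, a3=1.455, a4=0.000, a0=1.455; τ=−ln(0.9150)/1.455=0.061 → t=5.954 > T=5.91: stop.
Read off D at T=5.91: 11

D at T = 11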